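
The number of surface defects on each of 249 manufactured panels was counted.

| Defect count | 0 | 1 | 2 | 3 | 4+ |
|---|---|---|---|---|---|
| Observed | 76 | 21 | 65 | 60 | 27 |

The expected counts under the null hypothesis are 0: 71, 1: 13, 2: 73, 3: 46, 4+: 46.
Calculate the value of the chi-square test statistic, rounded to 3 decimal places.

18.261

cat         O        E   (O−E)²/E
0          76       71     0.3521
1          21       13     4.9231
2          65       73     0.8767
3          60       46     4.2609
4+         27       46     7.8478
Sum = 18.261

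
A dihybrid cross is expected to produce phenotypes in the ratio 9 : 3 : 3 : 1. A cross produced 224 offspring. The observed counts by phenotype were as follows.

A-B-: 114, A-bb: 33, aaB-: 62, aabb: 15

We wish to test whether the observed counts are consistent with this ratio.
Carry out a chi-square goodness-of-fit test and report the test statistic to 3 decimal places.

Ratio total = 16. Expected counts: 224×9/16 = 126, 224×3/16 = 42, 224×3/16 = 42, 224×1/16 = 14.
A-B-: (114 − 126)²/126 = 144/126 = 1.1429
A-bb: (33 − 42)²/42 = 81/42 = 1.9286
aaB-: (62 − 42)²/42 = 400/42 = 9.5238
aabb: (15 − 14)²/14 = 1/14 = 0.0714
Sum = 12.667

12.667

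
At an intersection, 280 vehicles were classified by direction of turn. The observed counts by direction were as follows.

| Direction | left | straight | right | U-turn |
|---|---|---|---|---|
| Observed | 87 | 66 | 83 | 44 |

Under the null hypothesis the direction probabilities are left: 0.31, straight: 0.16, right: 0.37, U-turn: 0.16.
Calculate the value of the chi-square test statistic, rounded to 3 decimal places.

Expected counts E_i = n·p_i: 280×0.31 = 86.8, 280×0.16 = 44.8, 280×0.37 = 103.6, 280×0.16 = 44.8.
χ² = (87−86.8)²/86.8 + (66−44.8)²/44.8 + (83−103.6)²/103.6 + (44−44.8)²/44.8
   = 0.0005 + 10.0321 + 4.0961 + 0.0143
Sum = 14.143

14.143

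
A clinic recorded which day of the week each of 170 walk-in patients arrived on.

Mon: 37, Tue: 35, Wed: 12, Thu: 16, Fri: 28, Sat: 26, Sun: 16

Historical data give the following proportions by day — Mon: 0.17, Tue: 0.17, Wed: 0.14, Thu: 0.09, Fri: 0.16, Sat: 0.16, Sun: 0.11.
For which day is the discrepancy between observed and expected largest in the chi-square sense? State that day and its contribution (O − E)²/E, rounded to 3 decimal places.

Wed, 5.850

Expected counts E_i = n·p_i: 170×0.17 = 28.9, 170×0.17 = 28.9, 170×0.14 = 23.8, 170×0.09 = 15.3, 170×0.16 = 27.2, 170×0.16 = 27.2, 170×0.11 = 18.7.
cat         O        E   (O−E)²/E
Mon        37     28.9     2.2702
Tue        35     28.9     1.2875
Wed        12     23.8     5.8504
Thu        16     15.3     0.0320
Fri        28     27.2     0.0235
Sat        26     27.2     0.0529
Sun        16     18.7     0.3898
The largest term is for Wed: 5.850.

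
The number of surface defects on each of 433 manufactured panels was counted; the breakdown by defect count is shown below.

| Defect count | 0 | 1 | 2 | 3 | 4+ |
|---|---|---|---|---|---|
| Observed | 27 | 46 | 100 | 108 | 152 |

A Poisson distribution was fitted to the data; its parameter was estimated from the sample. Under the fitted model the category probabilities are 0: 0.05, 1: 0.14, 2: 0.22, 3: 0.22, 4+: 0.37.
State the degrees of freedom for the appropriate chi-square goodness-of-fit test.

There are k = 5 categories and 1 parameter estimated from the data, so df = 5 − 1 − 1 = 3.

3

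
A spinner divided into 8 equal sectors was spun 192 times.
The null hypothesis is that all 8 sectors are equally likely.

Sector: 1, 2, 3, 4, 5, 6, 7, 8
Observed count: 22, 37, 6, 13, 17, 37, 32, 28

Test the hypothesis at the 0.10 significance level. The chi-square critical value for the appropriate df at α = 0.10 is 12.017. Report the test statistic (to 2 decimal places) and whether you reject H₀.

38.17; reject

Under H₀ each category has probability 1/8, so each expected count is 192/8 = 24.
cat         O        E   (O−E)²/E
1          22       24      0.167
2          37       24      7.042
3           6       24     13.500
4          13       24      5.042
5          17       24      2.042
6          37       24      7.042
7          32       24      2.667
8          28       24      0.667
Sum = 38.17
df = 7. Since 38.17 > 12.017, we reject H₀.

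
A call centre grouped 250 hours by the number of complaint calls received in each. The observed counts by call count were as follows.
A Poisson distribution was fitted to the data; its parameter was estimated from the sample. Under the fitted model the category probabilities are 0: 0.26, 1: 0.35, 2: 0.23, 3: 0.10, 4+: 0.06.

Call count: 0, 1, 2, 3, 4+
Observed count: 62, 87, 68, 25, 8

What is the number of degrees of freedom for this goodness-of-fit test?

There are k = 5 categories and 1 parameter estimated from the data, so df = 5 − 1 − 1 = 3.

3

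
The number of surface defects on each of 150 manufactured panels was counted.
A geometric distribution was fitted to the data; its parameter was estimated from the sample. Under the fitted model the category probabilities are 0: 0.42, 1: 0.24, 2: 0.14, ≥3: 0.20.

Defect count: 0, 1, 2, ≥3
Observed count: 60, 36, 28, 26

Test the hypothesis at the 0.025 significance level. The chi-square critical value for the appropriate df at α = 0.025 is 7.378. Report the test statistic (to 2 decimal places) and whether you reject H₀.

Expected counts E_i = n·p_i: 150×0.42 = 63, 150×0.24 = 36, 150×0.14 = 21, 150×0.20 = 30.
0: (60 − 63)²/63 = 9/63 = 0.143
1: (36 − 36)²/36 = 0/36 = 0.000
2: (28 − 21)²/21 = 49/21 = 2.333
≥3: (26 − 30)²/30 = 16/30 = 0.533
Sum = 3.01
df = 2. Since 3.01 < 7.378, we do not reject H₀.

3.01; do not reject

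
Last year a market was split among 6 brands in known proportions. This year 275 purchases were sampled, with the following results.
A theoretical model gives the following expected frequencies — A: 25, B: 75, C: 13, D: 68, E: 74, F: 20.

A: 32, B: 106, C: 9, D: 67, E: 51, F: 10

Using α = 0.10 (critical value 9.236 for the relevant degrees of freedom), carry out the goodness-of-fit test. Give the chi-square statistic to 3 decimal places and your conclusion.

28.167; reject

cat         O        E   (O−E)²/E
A          32       25     1.9600
B         106       75    12.8133
C           9       13     1.2308
D          67       68     0.0147
E          51       74     7.1486
F          10       20     5.0000
Sum = 28.167
df = 5. Since 28.167 > 9.236, we reject H₀.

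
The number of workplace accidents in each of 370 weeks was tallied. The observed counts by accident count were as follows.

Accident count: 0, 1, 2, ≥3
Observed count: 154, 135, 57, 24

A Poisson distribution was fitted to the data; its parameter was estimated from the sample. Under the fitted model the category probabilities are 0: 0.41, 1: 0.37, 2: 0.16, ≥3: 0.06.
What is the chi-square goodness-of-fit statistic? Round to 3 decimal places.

Expected counts E_i = n·p_i: 370×0.41 = 151.7, 370×0.37 = 136.9, 370×0.16 = 59.2, 370×0.06 = 22.2.
χ² = (154−151.7)²/151.7 + (135−136.9)²/136.9 + (57−59.2)²/59.2 + (24−22.2)²/22.2
   = 0.0349 + 0.0264 + 0.0818 + 0.1459
Sum = 0.289

0.289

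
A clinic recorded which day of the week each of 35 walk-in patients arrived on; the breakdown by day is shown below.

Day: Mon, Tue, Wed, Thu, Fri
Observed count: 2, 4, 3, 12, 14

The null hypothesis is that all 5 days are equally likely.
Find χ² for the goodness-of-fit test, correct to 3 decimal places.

Expected count for each of the 5 categories: 35/5 = 7.
cat         O        E   (O−E)²/E
Mon         2        7     3.5714
Tue         4        7     1.2857
Wed         3        7     2.2857
Thu        12        7     3.5714
Fri        14        7     7.0000
Sum = 17.714

17.714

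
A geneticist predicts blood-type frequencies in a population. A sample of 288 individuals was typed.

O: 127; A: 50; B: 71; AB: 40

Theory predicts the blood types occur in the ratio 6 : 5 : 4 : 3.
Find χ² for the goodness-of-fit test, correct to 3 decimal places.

23.359

Ratio total = 18. Expected counts: 288×6/18 = 96, 288×5/18 = 80, 288×4/18 = 64, 288×3/18 = 48.
χ² = (127−96)²/96 + (50−80)²/80 + (71−64)²/64 + (40−48)²/48
   = 10.0104 + 11.2500 + 0.7656 + 1.3333
Sum = 23.359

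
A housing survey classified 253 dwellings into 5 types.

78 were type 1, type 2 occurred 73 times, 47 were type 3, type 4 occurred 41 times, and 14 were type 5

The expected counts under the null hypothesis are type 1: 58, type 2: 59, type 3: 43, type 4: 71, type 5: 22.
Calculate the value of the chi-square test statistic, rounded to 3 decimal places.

26.176

cat         O        E   (O−E)²/E
type 1     78       58     6.8966
type 2     73       59     3.3220
type 3     47       43     0.3721
type 4     41       71    12.6761
type 5     14       22     2.9091
Sum = 26.176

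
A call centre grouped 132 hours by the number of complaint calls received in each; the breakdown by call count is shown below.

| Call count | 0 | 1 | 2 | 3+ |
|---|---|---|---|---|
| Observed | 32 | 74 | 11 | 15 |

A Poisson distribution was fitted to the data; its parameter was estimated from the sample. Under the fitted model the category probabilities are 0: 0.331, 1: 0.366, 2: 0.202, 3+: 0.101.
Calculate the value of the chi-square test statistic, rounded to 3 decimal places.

26.198

Expected counts E_i = n·p_i: 132×0.331 = 43.692, 132×0.366 = 48.312, 132×0.202 = 26.664, 132×0.101 = 13.332.
χ² = (32−43.692)²/43.692 + (74−48.312)²/48.312 + (11−26.664)²/26.664 + (15−13.332)²/13.332
   = 3.1288 + 13.6586 + 9.2020 + 0.2087
Sum = 26.198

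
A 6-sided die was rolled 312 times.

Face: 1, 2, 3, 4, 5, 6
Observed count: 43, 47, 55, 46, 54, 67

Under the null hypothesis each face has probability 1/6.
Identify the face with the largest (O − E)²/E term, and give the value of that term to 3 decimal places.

6, 4.327

Expected count for each of the 6 categories: 312/6 = 52.
χ² = (43−52)²/52 + (47−52)²/52 + (55−52)²/52 + (46−52)²/52 + (54−52)²/52 + (67−52)²/52
   = 1.5577 + 0.4808 + 0.1731 + 0.6923 + 0.0769 + 4.3269
The largest term is for 6: 4.327.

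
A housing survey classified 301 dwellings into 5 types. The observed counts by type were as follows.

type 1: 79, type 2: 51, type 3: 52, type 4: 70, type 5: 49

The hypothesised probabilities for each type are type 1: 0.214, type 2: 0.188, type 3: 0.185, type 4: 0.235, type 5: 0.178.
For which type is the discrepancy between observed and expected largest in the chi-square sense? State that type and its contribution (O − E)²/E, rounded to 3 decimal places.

Expected counts E_i = n·p_i: 301×0.214 = 64.414, 301×0.188 = 56.588, 301×0.185 = 55.685, 301×0.235 = 70.735, 301×0.178 = 53.578.
type 1: (79 − 64.414)²/64.414 = 212.751396/64.414 = 3.3029
type 2: (51 − 56.588)²/56.588 = 31.225744/56.588 = 0.5518
type 3: (52 − 55.685)²/55.685 = 13.579225/55.685 = 0.2439
type 4: (70 − 70.735)²/70.735 = 0.540225/70.735 = 0.0076
type 5: (49 − 53.578)²/53.578 = 20.958084/53.578 = 0.3912
The largest term is for type 1: 3.303.

type 1, 3.303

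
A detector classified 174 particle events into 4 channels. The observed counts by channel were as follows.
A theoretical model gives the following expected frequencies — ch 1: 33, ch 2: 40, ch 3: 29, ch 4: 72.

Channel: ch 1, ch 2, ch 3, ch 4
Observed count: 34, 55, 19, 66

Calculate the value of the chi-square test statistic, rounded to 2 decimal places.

χ² = (34−33)²/33 + (55−40)²/40 + (19−29)²/29 + (66−72)²/72
   = 0.030 + 5.625 + 3.448 + 0.500
Sum = 9.60

9.60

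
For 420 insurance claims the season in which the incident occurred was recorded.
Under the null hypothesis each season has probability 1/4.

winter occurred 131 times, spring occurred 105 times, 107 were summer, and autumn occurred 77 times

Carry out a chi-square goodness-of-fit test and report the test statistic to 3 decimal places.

13.943

Expected count for each of the 4 categories: 420/4 = 105.
cat         O        E   (O−E)²/E
winter    131      105     6.4381
spring    105      105     0.0000
summer    107      105     0.0381
autumn     77      105     7.4667
Sum = 13.943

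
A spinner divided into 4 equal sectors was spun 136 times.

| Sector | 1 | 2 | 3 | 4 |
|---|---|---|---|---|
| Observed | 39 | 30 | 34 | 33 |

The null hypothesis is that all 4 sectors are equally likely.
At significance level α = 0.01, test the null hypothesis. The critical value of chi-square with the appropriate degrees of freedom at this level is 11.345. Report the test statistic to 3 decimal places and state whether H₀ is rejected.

1.235; do not reject

Under H₀ each category has probability 1/4, so each expected count is 136/4 = 34.
cat         O        E   (O−E)²/E
1          39       34     0.7353
2          30       34     0.4706
3          34       34     0.0000
4          33       34     0.0294
Sum = 1.235
df = 3. Since 1.235 < 11.345, we do not reject H₀.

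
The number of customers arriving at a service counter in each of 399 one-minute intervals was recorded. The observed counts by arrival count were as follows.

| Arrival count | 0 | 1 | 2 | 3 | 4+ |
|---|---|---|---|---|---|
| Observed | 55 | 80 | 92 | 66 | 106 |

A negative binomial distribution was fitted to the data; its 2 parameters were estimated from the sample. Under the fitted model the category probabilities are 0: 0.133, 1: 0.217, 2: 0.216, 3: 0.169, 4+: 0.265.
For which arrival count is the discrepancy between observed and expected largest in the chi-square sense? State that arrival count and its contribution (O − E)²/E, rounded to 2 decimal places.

Expected counts E_i = n·p_i: 399×0.133 = 53.067, 399×0.217 = 86.583, 399×0.216 = 86.184, 399×0.169 = 67.431, 399×0.265 = 105.735.
0: (55 − 53.067)²/53.067 = 3.736489/53.067 = 0.070
1: (80 − 86.583)²/86.583 = 43.335889/86.583 = 0.501
2: (92 − 86.184)²/86.184 = 33.825856/86.184 = 0.392
3: (66 − 67.431)²/67.431 = 2.047761/67.431 = 0.030
4+: (106 − 105.735)²/105.735 = 0.070225/105.735 = 0.001
The largest term is for 1: 0.50.

1, 0.50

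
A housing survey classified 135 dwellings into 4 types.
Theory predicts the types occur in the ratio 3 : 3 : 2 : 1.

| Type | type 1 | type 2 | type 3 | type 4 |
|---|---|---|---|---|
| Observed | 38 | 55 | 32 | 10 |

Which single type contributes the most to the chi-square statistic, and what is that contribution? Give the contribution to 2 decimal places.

Ratio total = 9. Expected counts: 135×3/9 = 45, 135×3/9 = 45, 135×2/9 = 30, 135×1/9 = 15.
type 1: (38 − 45)²/45 = 49/45 = 1.089
type 2: (55 − 45)²/45 = 100/45 = 2.222
type 3: (32 − 30)²/30 = 4/30 = 0.133
type 4: (10 − 15)²/15 = 25/15 = 1.667
The largest term is for type 2: 2.22.

type 2, 2.22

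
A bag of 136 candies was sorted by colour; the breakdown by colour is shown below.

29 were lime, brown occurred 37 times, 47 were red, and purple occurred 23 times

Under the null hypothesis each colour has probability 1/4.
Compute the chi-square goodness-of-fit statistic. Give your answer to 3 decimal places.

Expected count for each of the 4 categories: 136/4 = 34.
χ² = (29−34)²/34 + (37−34)²/34 + (47−34)²/34 + (23−34)²/34
   = 0.7353 + 0.2647 + 4.9706 + 3.5588
Sum = 9.529

9.529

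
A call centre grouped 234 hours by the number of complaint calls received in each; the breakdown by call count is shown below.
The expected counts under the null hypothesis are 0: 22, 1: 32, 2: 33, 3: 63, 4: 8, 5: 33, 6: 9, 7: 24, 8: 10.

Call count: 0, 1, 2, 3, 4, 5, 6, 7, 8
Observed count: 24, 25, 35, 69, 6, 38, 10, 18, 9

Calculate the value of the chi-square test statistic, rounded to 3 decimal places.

χ² = (24−22)²/22 + (25−32)²/32 + (35−33)²/33 + (69−63)²/63 + (6−8)²/8 + (38−33)²/33 + (10−9)²/9 + (18−24)²/24 + (9−10)²/10
   = 0.1818 + 1.5313 + 0.1212 + 0.5714 + 0.5000 + 0.7576 + 0.1111 + 1.5000 + 0.1000
Sum = 5.374

5.374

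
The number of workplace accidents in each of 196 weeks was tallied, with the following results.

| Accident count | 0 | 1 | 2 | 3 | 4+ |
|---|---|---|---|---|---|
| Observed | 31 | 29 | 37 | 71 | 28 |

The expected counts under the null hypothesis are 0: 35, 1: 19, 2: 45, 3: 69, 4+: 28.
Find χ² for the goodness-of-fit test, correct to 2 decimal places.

0: (31 − 35)²/35 = 16/35 = 0.457
1: (29 − 19)²/19 = 100/19 = 5.263
2: (37 − 45)²/45 = 64/45 = 1.422
3: (71 − 69)²/69 = 4/69 = 0.058
4+: (28 − 28)²/28 = 0/28 = 0.000
Sum = 7.20

7.20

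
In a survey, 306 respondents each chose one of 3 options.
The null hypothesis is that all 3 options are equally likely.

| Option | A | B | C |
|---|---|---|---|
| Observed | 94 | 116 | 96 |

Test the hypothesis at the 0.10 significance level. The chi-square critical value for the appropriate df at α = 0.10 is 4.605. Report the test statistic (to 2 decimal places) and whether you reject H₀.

Under H₀ each category has probability 1/3, so each expected count is 306/3 = 102.
χ² = (94−102)²/102 + (116−102)²/102 + (96−102)²/102
   = 0.627 + 1.922 + 0.353
Sum = 2.90
df = 2. Since 2.90 < 4.605, we do not reject H₀.

2.90; do not reject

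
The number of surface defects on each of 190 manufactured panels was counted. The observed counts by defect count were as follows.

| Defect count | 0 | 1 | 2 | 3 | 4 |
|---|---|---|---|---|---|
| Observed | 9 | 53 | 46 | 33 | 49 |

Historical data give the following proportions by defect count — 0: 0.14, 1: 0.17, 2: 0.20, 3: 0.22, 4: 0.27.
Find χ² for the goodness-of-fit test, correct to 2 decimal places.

Expected counts E_i = n·p_i: 190×0.14 = 26.6, 190×0.17 = 32.3, 190×0.20 = 38, 190×0.22 = 41.8, 190×0.27 = 51.3.
cat         O        E   (O−E)²/E
0           9     26.6     11.645
1          53     32.3     13.266
2          46       38      1.684
3          33     41.8      1.853
4          49     51.3      0.103
Sum = 28.55

28.55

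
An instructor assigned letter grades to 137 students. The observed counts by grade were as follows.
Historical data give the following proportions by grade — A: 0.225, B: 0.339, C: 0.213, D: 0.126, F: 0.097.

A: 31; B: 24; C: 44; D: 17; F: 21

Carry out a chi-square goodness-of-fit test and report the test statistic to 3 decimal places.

Expected counts E_i = n·p_i: 137×0.225 = 30.825, 137×0.339 = 46.443, 137×0.213 = 29.181, 137×0.126 = 17.262, 137×0.097 = 13.289.
A: (31 − 30.825)²/30.825 = 0.030625/30.825 = 0.0010
B: (24 − 46.443)²/46.443 = 503.688249/46.443 = 10.8453
C: (44 − 29.181)²/29.181 = 219.602761/29.181 = 7.5255
D: (17 − 17.262)²/17.262 = 0.068644/17.262 = 0.0040
F: (21 − 13.289)²/13.289 = 59.459521/13.289 = 4.4743
Sum = 22.850

22.850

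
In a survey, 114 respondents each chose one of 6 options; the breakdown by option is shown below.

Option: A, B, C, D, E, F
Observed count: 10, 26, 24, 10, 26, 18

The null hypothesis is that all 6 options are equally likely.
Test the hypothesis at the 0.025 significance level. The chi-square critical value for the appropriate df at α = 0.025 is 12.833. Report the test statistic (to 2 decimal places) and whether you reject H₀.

Under H₀ each category has probability 1/6, so each expected count is 114/6 = 19.
cat         O        E   (O−E)²/E
A          10       19      4.263
B          26       19      2.579
C          24       19      1.316
D          10       19      4.263
E          26       19      2.579
F          18       19      0.053
Sum = 15.05
df = 5. Since 15.05 > 12.833, we reject H₀.

15.05; reject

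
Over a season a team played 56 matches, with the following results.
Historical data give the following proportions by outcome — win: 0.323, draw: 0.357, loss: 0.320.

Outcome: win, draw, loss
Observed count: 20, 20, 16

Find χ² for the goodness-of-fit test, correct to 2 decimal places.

Expected counts E_i = n·p_i: 56×0.323 = 18.088, 56×0.357 = 19.992, 56×0.320 = 17.92.
cat         O        E   (O−E)²/E
win        20   18.088      0.202
draw       20   19.992      0.000
loss       16    17.92      0.206
Sum = 0.41

0.41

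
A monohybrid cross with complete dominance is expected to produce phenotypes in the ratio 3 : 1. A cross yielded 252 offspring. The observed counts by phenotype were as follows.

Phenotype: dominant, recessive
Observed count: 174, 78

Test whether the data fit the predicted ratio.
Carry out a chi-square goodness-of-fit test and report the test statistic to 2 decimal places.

4.76

Ratio total = 4. Expected counts: 252×3/4 = 189, 252×1/4 = 63.
cat            O        E   (O−E)²/E
dominant     174      189      1.190
recessive     78       63      3.571
Sum = 4.76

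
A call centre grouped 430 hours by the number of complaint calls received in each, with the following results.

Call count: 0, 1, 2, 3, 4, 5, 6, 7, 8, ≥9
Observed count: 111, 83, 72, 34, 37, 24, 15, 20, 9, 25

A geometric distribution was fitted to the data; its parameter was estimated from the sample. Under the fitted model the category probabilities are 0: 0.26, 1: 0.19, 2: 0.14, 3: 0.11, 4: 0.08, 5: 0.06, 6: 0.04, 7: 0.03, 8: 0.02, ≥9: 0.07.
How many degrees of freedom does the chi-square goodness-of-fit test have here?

There are k = 10 categories and 1 parameter estimated from the data, so df = 10 − 1 − 1 = 8.

8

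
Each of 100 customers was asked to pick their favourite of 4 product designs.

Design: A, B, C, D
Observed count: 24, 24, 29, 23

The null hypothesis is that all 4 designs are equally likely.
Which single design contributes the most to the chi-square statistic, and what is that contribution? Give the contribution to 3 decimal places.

Expected count for each of the 4 categories: 100/4 = 25.
χ² = (24−25)²/25 + (24−25)²/25 + (29−25)²/25 + (23−25)²/25
   = 0.0400 + 0.0400 + 0.6400 + 0.1600
The largest term is for C: 0.640.

C, 0.640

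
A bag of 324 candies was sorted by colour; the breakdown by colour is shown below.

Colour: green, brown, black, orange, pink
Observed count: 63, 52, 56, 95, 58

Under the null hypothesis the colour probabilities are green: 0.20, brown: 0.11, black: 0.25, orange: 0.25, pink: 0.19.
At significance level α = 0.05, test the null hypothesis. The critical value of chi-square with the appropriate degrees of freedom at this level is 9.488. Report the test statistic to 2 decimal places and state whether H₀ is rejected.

Expected counts E_i = n·p_i: 324×0.20 = 64.8, 324×0.11 = 35.64, 324×0.25 = 81, 324×0.25 = 81, 324×0.19 = 61.56.
green: (63 − 64.8)²/64.8 = 3.24/64.8 = 0.050
brown: (52 − 35.64)²/35.64 = 267.6496/35.64 = 7.510
black: (56 − 81)²/81 = 625/81 = 7.716
orange: (95 − 81)²/81 = 196/81 = 2.420
pink: (58 − 61.56)²/61.56 = 12.6736/61.56 = 0.206
Sum = 17.90
df = 4. Since 17.90 > 9.488, we reject H₀.

17.90; reject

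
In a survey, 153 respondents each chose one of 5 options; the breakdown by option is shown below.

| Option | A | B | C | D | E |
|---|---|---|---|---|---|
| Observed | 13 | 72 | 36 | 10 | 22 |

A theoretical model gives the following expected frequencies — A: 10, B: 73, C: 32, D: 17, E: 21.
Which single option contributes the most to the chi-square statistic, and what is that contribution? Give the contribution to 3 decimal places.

χ² = (13−10)²/10 + (72−73)²/73 + (36−32)²/32 + (10−17)²/17 + (22−21)²/21
   = 0.9000 + 0.0137 + 0.5000 + 2.8824 + 0.0476
The largest term is for D: 2.882.

D, 2.882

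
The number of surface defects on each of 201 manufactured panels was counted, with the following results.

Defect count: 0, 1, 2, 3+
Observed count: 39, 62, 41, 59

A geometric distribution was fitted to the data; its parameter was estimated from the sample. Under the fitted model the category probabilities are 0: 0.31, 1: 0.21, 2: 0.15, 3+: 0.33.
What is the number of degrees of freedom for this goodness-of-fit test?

There are k = 4 categories and 1 parameter estimated from the data, so df = 4 − 1 − 1 = 2.

2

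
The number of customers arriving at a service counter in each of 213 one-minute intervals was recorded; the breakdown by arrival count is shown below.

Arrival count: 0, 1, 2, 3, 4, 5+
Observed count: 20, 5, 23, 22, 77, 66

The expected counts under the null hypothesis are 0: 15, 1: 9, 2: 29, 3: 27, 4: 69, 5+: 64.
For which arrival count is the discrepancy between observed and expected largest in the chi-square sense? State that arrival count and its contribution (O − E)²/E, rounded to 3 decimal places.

1, 1.778

cat         O        E   (O−E)²/E
0          20       15     1.6667
1           5        9     1.7778
2          23       29     1.2414
3          22       27     0.9259
4          77       69     0.9275
5+         66       64     0.0625
The largest term is for 1: 1.778.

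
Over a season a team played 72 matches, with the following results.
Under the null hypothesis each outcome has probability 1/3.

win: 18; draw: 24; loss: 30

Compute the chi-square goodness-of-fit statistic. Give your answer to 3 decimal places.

3.000

Under H₀ each category has probability 1/3, so each expected count is 72/3 = 24.
cat         O        E   (O−E)²/E
win        18       24     1.5000
draw       24       24     0.0000
loss       30       24     1.5000
Sum = 3.000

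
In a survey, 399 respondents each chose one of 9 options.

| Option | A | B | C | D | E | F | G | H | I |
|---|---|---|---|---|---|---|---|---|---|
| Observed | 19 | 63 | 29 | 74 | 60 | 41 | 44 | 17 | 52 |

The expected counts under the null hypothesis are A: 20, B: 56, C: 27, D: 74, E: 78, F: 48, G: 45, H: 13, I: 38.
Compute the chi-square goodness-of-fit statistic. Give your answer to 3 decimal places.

cat         O        E   (O−E)²/E
A          19       20     0.0500
B          63       56     0.8750
C          29       27     0.1481
D          74       74     0.0000
E          60       78     4.1538
F          41       48     1.0208
G          44       45     0.0222
H          17       13     1.2308
I          52       38     5.1579
Sum = 12.659

12.659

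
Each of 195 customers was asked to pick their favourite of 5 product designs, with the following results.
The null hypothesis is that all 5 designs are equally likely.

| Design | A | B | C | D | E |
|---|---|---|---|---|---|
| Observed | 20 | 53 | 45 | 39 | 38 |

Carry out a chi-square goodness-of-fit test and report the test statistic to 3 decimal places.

15.231

Under H₀ each category has probability 1/5, so each expected count is 195/5 = 39.
χ² = (20−39)²/39 + (53−39)²/39 + (45−39)²/39 + (39−39)²/39 + (38−39)²/39
   = 9.2564 + 5.0256 + 0.9231 + 0.0000 + 0.0256
Sum = 15.231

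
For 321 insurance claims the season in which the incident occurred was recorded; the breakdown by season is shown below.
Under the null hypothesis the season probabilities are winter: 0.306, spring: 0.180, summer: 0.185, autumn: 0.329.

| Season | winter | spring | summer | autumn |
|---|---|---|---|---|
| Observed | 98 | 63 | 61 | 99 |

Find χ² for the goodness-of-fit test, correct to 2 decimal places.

Expected counts E_i = n·p_i: 321×0.306 = 98.226, 321×0.180 = 57.78, 321×0.185 = 59.385, 321×0.329 = 105.609.
χ² = (98−98.226)²/98.226 + (63−57.78)²/57.78 + (61−59.385)²/59.385 + (99−105.609)²/105.609
   = 0.001 + 0.472 + 0.044 + 0.414
Sum = 0.93

0.93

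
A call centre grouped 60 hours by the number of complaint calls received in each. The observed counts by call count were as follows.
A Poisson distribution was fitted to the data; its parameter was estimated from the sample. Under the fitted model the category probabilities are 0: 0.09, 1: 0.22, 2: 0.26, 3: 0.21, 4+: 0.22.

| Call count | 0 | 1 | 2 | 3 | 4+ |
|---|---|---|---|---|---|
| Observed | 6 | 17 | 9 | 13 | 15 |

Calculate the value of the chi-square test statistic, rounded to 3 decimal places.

Expected counts E_i = n·p_i: 60×0.09 = 5.4, 60×0.22 = 13.2, 60×0.26 = 15.6, 60×0.21 = 12.6, 60×0.22 = 13.2.
cat         O        E   (O−E)²/E
0           6      5.4     0.0667
1          17     13.2     1.0939
2           9     15.6     2.7923
3          13     12.6     0.0127
4+         15     13.2     0.2455
Sum = 4.211

4.211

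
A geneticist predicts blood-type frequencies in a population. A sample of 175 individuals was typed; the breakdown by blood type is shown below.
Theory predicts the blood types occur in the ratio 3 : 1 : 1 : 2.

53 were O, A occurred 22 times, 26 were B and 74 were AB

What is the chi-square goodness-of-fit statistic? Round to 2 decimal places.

Ratio total = 7. Expected counts: 175×3/7 = 75, 175×1/7 = 25, 175×1/7 = 25, 175×2/7 = 50.
cat         O        E   (O−E)²/E
O          53       75      6.453
A          22       25      0.360
B          26       25      0.040
AB         74       50     11.520
Sum = 18.37

18.37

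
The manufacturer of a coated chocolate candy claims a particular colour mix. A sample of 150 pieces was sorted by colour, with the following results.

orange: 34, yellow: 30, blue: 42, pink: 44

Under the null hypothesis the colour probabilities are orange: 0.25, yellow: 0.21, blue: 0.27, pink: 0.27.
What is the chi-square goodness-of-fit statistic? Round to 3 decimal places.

Expected counts E_i = n·p_i: 150×0.25 = 37.5, 150×0.21 = 31.5, 150×0.27 = 40.5, 150×0.27 = 40.5.
cat         O        E   (O−E)²/E
orange     34     37.5     0.3267
yellow     30     31.5     0.0714
blue       42     40.5     0.0556
pink       44     40.5     0.3025
Sum = 0.756

0.756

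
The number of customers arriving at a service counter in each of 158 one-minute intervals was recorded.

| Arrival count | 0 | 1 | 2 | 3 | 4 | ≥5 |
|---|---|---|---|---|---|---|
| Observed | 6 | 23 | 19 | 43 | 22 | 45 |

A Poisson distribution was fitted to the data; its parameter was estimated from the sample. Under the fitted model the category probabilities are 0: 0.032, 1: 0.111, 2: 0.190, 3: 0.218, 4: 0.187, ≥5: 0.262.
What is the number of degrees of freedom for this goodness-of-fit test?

4

There are k = 6 categories and 1 parameter estimated from the data, so df = 6 − 1 − 1 = 4.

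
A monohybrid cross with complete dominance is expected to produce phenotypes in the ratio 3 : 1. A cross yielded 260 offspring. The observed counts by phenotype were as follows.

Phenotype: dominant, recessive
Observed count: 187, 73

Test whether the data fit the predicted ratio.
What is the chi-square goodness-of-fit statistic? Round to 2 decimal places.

1.31

Ratio total = 4. Expected counts: 260×3/4 = 195, 260×1/4 = 65.
χ² = (187−195)²/195 + (73−65)²/65
   = 0.328 + 0.985
Sum = 1.31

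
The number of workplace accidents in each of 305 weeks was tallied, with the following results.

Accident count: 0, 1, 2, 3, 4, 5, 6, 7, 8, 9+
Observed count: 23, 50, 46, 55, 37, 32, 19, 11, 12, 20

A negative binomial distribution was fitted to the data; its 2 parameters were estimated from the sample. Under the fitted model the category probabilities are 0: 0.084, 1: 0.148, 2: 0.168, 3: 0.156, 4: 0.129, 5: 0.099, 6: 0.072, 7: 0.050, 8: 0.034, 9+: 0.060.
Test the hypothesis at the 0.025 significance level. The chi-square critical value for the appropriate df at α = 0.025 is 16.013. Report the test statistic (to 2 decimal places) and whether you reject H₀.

Expected counts E_i = n·p_i: 305×0.084 = 25.62, 305×0.148 = 45.14, 305×0.168 = 51.24, 305×0.156 = 47.58, 305×0.129 = 39.345, 305×0.099 = 30.195, 305×0.072 = 21.96, 305×0.050 = 15.25, 305×0.034 = 10.37, 305×0.060 = 18.3.
χ² = (23−25.62)²/25.62 + (50−45.14)²/45.14 + (46−51.24)²/51.24 + (55−47.58)²/47.58 + (37−39.345)²/39.345 + (32−30.195)²/30.195 + (19−21.96)²/21.96 + (11−15.25)²/15.25 + (12−10.37)²/10.37 + (20−18.3)²/18.3
   = 0.268 + 0.523 + 0.536 + 1.157 + 0.140 + 0.108 + 0.399 + 1.184 + 0.256 + 0.158
Sum = 4.73
df = 7. Since 4.73 < 16.013, we do not reject H₀.

4.73; do not reject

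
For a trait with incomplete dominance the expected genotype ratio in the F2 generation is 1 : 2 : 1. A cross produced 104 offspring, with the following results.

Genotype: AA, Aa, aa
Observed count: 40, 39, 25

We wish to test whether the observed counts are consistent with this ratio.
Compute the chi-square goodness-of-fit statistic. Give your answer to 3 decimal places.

Ratio total = 4. Expected counts: 104×1/4 = 26, 104×2/4 = 52, 104×1/4 = 26.
AA: (40 − 26)²/26 = 196/26 = 7.5385
Aa: (39 − 52)²/52 = 169/52 = 3.2500
aa: (25 − 26)²/26 = 1/26 = 0.0385
Sum = 10.827

10.827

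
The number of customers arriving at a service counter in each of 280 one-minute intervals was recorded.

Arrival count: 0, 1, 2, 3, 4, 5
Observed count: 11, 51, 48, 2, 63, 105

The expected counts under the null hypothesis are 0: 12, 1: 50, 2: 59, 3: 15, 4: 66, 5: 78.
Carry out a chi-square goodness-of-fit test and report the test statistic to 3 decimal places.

cat         O        E   (O−E)²/E
0          11       12     0.0833
1          51       50     0.0200
2          48       59     2.0508
3           2       15    11.2667
4          63       66     0.1364
5         105       78     9.3462
Sum = 22.903

22.903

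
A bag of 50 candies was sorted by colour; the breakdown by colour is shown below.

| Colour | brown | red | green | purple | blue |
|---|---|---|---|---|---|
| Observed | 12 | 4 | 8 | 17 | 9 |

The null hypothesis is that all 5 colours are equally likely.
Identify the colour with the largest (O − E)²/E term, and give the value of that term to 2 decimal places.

purple, 4.90

Under H₀ each category has probability 1/5, so each expected count is 50/5 = 10.
χ² = (12−10)²/10 + (4−10)²/10 + (8−10)²/10 + (17−10)²/10 + (9−10)²/10
   = 0.400 + 3.600 + 0.400 + 4.900 + 0.100
The largest term is for purple: 4.90.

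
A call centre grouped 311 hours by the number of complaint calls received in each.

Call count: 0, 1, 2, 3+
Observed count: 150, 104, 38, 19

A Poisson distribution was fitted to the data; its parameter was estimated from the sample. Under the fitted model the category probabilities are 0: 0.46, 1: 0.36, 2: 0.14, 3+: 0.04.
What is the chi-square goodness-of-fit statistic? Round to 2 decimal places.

5.07

Expected counts E_i = n·p_i: 311×0.46 = 143.06, 311×0.36 = 111.96, 311×0.14 = 43.54, 311×0.04 = 12.44.
χ² = (150−143.06)²/143.06 + (104−111.96)²/111.96 + (38−43.54)²/43.54 + (19−12.44)²/12.44
   = 0.337 + 0.566 + 0.705 + 3.459
Sum = 5.07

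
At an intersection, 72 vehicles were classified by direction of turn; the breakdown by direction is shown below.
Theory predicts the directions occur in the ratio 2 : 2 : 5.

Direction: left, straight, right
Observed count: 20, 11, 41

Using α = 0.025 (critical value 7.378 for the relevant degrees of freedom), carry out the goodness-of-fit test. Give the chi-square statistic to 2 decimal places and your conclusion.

2.59; do not reject

Ratio total = 9. Expected counts: 72×2/9 = 16, 72×2/9 = 16, 72×5/9 = 40.
χ² = (20−16)²/16 + (11−16)²/16 + (41−40)²/40
   = 1.000 + 1.563 + 0.025
Sum = 2.59
df = 2. Since 2.59 < 7.378, we do not reject H₀.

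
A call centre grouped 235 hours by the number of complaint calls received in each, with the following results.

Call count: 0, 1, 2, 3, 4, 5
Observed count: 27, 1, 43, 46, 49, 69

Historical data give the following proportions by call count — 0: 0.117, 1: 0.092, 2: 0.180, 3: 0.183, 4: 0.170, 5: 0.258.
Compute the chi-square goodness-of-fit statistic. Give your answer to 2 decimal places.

Expected counts E_i = n·p_i: 235×0.117 = 27.495, 235×0.092 = 21.62, 235×0.180 = 42.3, 235×0.183 = 43.005, 235×0.170 = 39.95, 235×0.258 = 60.63.
0: (27 − 27.495)²/27.495 = 0.245025/27.495 = 0.009
1: (1 − 21.62)²/21.62 = 425.1844/21.62 = 19.666
2: (43 − 42.3)²/42.3 = 0.49/42.3 = 0.012
3: (46 − 43.005)²/43.005 = 8.970025/43.005 = 0.209
4: (49 − 39.95)²/39.95 = 81.9025/39.95 = 2.050
5: (69 − 60.63)²/60.63 = 70.0569/60.63 = 1.155
Sum = 23.10

23.10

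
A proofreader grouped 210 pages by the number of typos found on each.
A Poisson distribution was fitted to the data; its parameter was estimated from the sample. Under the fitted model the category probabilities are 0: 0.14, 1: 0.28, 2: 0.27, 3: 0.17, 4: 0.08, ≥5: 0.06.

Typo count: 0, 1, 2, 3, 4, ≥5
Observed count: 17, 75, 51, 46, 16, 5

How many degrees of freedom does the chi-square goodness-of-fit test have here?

There are k = 6 categories and 1 parameter estimated from the data, so df = 6 − 1 − 1 = 4.

4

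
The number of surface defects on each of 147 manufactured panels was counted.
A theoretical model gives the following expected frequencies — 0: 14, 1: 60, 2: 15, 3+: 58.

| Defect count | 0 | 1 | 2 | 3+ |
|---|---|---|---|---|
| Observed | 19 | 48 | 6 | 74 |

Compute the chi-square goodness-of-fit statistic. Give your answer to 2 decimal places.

14.00

cat         O        E   (O−E)²/E
0          19       14      1.786
1          48       60      2.400
2           6       15      5.400
3+         74       58      4.414
Sum = 14.00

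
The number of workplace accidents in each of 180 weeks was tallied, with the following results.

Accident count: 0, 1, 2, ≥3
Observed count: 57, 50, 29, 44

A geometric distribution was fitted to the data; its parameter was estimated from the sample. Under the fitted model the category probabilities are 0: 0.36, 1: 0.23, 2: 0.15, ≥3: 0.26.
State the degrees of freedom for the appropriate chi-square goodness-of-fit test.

2

There are k = 4 categories and 1 parameter estimated from the data, so df = 4 − 1 − 1 = 2.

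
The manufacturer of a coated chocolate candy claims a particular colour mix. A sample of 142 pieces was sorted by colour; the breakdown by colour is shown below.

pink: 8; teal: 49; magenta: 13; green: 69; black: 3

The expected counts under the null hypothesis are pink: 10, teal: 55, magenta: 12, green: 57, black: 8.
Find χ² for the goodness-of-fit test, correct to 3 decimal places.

6.789

χ² = (8−10)²/10 + (49−55)²/55 + (13−12)²/12 + (69−57)²/57 + (3−8)²/8
   = 0.4000 + 0.6545 + 0.0833 + 2.5263 + 3.1250
Sum = 6.789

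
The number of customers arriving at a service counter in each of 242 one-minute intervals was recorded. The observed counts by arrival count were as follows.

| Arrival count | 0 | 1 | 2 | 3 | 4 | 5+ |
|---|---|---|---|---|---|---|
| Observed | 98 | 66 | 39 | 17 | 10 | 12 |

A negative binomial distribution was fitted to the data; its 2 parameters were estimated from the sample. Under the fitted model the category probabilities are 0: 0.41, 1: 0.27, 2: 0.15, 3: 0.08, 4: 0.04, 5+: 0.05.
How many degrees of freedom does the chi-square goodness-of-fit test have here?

3

There are k = 6 categories and 2 parameters estimated from the data, so df = 6 − 1 − 2 = 3.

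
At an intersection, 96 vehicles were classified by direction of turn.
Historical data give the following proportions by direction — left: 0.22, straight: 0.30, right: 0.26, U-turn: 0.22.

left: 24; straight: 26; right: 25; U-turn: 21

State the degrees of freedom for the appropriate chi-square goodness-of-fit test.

3

There are k = 4 categories and no parameters were estimated from the data, so df = 4 − 1 = 3.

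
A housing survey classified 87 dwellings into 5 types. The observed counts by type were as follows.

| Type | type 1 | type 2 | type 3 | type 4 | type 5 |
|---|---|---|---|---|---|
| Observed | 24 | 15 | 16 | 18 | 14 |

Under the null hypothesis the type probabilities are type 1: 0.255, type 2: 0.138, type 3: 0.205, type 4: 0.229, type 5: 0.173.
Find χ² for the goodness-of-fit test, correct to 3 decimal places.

Expected counts E_i = n·p_i: 87×0.255 = 22.185, 87×0.138 = 12.006, 87×0.205 = 17.835, 87×0.229 = 19.923, 87×0.173 = 15.051.
type 1: (24 − 22.185)²/22.185 = 3.294225/22.185 = 0.1485
type 2: (15 − 12.006)²/12.006 = 8.964036/12.006 = 0.7466
type 3: (16 − 17.835)²/17.835 = 3.367225/17.835 = 0.1888
type 4: (18 − 19.923)²/19.923 = 3.697929/19.923 = 0.1856
type 5: (14 − 15.051)²/15.051 = 1.104601/15.051 = 0.0734
Sum = 1.343

1.343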